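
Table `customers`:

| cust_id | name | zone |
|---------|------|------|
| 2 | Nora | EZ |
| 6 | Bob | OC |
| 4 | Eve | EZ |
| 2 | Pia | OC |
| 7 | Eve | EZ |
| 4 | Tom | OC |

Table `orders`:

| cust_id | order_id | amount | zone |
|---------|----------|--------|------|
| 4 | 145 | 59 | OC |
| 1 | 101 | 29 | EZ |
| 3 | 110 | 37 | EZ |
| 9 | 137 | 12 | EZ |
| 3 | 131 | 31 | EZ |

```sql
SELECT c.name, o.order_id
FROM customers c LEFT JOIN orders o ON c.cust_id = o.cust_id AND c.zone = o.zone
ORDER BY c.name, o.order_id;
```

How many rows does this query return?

6

LEFT JOIN keeps every row from `customers`; unmatched rows get NULL for `orders`'s columns.
Matching on c.cust_id = o.cust_id AND c.zone = o.zone.
Matched pairs: 1; unmatched c rows kept: 5.
Total: 1 matched + 5 padded = 6 rows.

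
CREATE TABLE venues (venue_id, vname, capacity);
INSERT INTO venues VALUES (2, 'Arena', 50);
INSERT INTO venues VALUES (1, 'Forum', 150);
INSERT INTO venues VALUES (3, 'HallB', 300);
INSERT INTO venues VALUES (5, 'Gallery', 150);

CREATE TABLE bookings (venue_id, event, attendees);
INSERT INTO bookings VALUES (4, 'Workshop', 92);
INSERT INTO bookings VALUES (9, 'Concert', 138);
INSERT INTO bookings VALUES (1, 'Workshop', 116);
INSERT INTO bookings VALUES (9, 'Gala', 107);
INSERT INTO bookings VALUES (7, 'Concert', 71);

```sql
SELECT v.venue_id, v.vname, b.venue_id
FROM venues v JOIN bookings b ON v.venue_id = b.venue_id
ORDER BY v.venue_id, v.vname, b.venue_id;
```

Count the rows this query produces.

1

INNER JOIN keeps only pairs where the ON condition holds.
Matching on v.venue_id = b.venue_id.
- venue_id=2: no matching b row, dropped.
- venue_id=1: 1 matching b row(s), so 1 row(s) emitted.
- venue_id=3: no matching b row, dropped.
- venue_id=5: no matching b row, dropped.
Total: 1 rows.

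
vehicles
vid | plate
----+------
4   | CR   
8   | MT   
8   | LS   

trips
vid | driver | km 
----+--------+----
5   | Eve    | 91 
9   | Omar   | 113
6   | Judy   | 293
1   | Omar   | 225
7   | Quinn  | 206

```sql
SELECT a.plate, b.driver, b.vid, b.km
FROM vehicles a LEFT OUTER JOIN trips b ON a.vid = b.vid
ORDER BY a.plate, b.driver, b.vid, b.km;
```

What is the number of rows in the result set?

3

LEFT JOIN keeps every row from `vehicles`; unmatched rows get NULL for `trips`'s columns.
Matching on a.vid = b.vid.
Matched pairs: 0; unmatched a rows kept: 3.
Total: 0 matched + 3 padded = 3 rows.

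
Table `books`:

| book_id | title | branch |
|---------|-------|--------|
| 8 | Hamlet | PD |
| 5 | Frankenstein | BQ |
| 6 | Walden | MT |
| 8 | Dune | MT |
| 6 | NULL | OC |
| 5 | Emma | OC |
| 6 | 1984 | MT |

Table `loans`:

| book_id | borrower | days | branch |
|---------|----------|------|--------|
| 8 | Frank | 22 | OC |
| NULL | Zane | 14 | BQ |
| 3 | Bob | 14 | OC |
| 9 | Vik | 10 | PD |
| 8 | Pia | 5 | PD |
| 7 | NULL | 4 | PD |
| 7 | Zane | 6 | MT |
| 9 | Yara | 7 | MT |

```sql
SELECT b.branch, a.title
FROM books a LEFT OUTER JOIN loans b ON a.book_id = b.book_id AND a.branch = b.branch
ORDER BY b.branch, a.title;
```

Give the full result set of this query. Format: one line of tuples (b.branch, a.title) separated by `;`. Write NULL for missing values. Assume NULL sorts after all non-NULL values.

(PD, Hamlet); (NULL, 1984); (NULL, Dune); (NULL, Emma); (NULL, Frankenstein); (NULL, Walden); (NULL, NULL)

LEFT JOIN keeps every row from `books`; unmatched rows get NULL for `loans`'s columns.
Matching on a.book_id = b.book_id AND a.branch = b.branch. A NULL in a compared column never satisfies the condition.
- a (book_id=8, branch=PD) pairs with 1 row(s) of b.
- a (book_id=5, branch=BQ) has no partner → padded with NULL.
- a (book_id=6, branch=MT) has no partner → padded with NULL.
- a (book_id=8, branch=MT) has no partner → padded with NULL.
- a (book_id=6, branch=OC) has no partner → padded with NULL.
- a (book_id=5, branch=OC) has no partner → padded with NULL.
- a (book_id=6, branch=MT) has no partner → padded with NULL.
After projecting and ordering:
b.branch | a.title
PD | Hamlet
NULL | 1984
NULL | Dune
NULL | Emma
NULL | Frankenstein
NULL | Walden
NULL | NULL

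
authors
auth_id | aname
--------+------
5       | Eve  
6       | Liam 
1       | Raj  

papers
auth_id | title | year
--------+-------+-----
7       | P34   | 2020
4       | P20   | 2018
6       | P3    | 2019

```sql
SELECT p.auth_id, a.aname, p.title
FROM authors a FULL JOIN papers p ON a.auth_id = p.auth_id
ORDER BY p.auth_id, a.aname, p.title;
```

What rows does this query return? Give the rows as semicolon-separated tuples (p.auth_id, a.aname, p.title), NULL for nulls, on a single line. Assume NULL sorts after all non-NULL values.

FULL OUTER JOIN keeps every row from both sides; unmatched rows get NULL for the other side's columns.
Matching on a.auth_id = p.auth_id.
- a (auth_id=5) has no partner → padded with NULL.
- a (auth_id=6) pairs with 1 row(s) of p.
- a (auth_id=1) has no partner → padded with NULL.
- 2 row(s) from p found no a partner → padded with NULL.
After projecting and ordering:
p.auth_id | a.aname | p.title
4 | NULL | P20
6 | Liam | P3
7 | NULL | P34
NULL | Eve | NULL
NULL | Raj | NULL

(4, NULL, P20); (6, Liam, P3); (7, NULL, P34); (NULL, Eve, NULL); (NULL, Raj, NULL)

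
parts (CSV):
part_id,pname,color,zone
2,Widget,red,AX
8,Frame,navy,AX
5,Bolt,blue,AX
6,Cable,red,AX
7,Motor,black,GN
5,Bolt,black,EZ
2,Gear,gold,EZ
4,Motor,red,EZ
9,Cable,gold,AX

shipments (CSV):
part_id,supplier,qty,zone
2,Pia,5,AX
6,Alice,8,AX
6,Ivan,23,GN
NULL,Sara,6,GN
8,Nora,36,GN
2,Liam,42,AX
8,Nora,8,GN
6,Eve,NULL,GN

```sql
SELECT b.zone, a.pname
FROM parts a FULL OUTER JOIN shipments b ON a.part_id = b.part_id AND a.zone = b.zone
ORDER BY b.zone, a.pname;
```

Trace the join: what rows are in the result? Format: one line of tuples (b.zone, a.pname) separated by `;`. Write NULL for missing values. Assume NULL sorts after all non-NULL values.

FULL OUTER JOIN keeps every row from both sides; unmatched rows get NULL for the other side's columns.
Matching on a.part_id = b.part_id AND a.zone = b.zone. A NULL in a compared column never satisfies the condition.
Matched pairs: 3; unmatched a rows kept: 7; unmatched b rows kept: 5.

(AX, Cable); (AX, Widget); (AX, Widget); (GN, NULL); (GN, NULL); (GN, NULL); (GN, NULL); (GN, NULL); (NULL, Bolt); (NULL, Bolt); (NULL, Cable); (NULL, Frame); (NULL, Gear); (NULL, Motor); (NULL, Motor)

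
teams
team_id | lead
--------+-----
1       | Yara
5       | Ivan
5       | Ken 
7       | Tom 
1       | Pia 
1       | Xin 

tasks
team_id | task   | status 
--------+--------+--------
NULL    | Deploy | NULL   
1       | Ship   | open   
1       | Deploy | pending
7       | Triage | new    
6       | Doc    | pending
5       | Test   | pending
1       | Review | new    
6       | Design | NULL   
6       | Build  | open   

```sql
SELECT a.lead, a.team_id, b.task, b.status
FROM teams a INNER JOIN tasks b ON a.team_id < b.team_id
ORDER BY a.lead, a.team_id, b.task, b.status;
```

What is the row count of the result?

INNER JOIN keeps only pairs where the ON condition holds.
Matching on a.team_id < b.team_id. A NULL in a compared column never satisfies the condition.
- a row (team_id=1): matches 5 b row(s) → 5 output row(s).
- a row (team_id=5): matches 4 b row(s) → 4 output row(s).
- a row (team_id=5): matches 4 b row(s) → 4 output row(s).
- a row (team_id=7): no match → dropped.
- a row (team_id=1): matches 5 b row(s) → 5 output row(s).
- a row (team_id=1): matches 5 b row(s) → 5 output row(s).
Total: 23 rows.

23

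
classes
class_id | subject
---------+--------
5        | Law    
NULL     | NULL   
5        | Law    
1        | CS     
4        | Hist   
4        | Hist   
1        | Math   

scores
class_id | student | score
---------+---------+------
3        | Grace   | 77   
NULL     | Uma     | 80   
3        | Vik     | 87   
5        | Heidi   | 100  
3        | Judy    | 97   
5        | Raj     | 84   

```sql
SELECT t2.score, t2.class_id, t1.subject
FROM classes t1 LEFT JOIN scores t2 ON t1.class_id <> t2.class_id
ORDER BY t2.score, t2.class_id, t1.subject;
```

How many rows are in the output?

27

LEFT JOIN keeps every row from `classes`; unmatched rows get NULL for `scores`'s columns.
Matching on t1.class_id <> t2.class_id. A NULL in a compared column never satisfies the condition.
- t1[0] class_id=5 → 3 match(es) in t2 → 3 row(s).
- t1[1] class_id=NULL → no match; kept with NULLs on the t2 side.
- t1[2] class_id=5 → 3 match(es) in t2 → 3 row(s).
- t1[3] class_id=1 → 5 match(es) in t2 → 5 row(s).
- t1[4] class_id=4 → 5 match(es) in t2 → 5 row(s).
- t1[5] class_id=4 → 5 match(es) in t2 → 5 row(s).
- t1[6] class_id=1 → 5 match(es) in t2 → 5 row(s).
Total: 26 matched + 1 padded = 27 rows.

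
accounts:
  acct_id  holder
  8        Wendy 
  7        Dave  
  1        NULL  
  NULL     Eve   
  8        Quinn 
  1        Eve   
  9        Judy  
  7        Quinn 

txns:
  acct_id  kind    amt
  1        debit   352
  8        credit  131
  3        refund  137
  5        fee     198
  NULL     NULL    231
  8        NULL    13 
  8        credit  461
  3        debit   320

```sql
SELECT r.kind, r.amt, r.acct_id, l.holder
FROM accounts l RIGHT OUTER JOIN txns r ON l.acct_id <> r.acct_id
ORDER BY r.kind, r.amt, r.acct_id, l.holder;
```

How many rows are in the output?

42

RIGHT JOIN keeps every row from `txns`; unmatched rows get NULL for `accounts`'s columns.
Matching on l.acct_id <> r.acct_id. A NULL in a compared column never satisfies the condition.
- l[0] acct_id=8 → 4 match(es) in r → 4 row(s).
- l[1] acct_id=7 → 7 match(es) in r → 7 row(s).
- l[2] acct_id=1 → 6 match(es) in r → 6 row(s).
- l[3] acct_id=NULL → no match.
- l[4] acct_id=8 → 4 match(es) in r → 4 row(s).
- l[5] acct_id=1 → 6 match(es) in r → 6 row(s).
- l[6] acct_id=9 → 7 match(es) in r → 7 row(s).
- l[7] acct_id=7 → 7 match(es) in r → 7 row(s).
- 1 r row(s) had no l match → kept, l columns NULL.
Total: 41 matched + 1 padded = 42 rows.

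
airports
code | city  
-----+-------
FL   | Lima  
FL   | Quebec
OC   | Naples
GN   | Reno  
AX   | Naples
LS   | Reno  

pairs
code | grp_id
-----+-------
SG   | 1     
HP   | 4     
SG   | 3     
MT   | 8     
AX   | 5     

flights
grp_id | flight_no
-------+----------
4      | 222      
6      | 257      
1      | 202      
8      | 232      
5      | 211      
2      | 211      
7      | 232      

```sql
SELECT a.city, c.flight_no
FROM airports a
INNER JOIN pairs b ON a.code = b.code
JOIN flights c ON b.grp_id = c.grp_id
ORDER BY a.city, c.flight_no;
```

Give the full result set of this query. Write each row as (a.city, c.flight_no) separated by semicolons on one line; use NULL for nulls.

(Naples, 211)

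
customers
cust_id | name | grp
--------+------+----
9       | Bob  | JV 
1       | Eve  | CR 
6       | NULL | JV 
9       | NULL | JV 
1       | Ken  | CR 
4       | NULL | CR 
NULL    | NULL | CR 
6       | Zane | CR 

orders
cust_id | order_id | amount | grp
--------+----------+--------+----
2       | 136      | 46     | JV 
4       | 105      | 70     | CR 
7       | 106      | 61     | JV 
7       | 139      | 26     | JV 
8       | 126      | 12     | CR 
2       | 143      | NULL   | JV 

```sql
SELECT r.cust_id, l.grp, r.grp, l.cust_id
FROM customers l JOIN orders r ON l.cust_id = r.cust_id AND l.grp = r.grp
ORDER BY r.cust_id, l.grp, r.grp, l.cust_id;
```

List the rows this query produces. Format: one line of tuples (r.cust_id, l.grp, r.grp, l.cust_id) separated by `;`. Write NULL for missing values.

(4, CR, CR, 4)

INNER JOIN keeps only pairs where the ON condition holds.
Matching on l.cust_id = r.cust_id AND l.grp = r.grp. A NULL in a compared column never satisfies the condition.
- l (cust_id=9, grp=JV) has no partner → excluded.
- l (cust_id=1, grp=CR) has no partner → excluded.
- l (cust_id=6, grp=JV) has no partner → excluded.
- l (cust_id=9, grp=JV) has no partner → excluded.
- l (cust_id=1, grp=CR) has no partner → excluded.
- l (cust_id=4, grp=CR) pairs with 1 row(s) of r.
- l (cust_id=NULL, grp=CR) has no partner → excluded.
- l (cust_id=6, grp=CR) has no partner → excluded.
After projecting and ordering:
r.cust_id | l.grp | r.grp | l.cust_id
4 | CR | CR | 4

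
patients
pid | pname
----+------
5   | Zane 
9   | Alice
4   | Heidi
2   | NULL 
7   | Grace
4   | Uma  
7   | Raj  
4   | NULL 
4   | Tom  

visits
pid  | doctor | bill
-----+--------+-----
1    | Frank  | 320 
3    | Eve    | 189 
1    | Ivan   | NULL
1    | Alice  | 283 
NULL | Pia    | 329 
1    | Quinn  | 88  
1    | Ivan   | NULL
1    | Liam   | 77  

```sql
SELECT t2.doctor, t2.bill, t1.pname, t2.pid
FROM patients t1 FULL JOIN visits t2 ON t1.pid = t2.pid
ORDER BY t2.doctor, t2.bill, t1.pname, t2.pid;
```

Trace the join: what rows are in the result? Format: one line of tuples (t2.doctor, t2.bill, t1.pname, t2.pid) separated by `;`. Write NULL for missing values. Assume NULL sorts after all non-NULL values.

(Alice, 283, NULL, 1); (Eve, 189, NULL, 3); (Frank, 320, NULL, 1); (Ivan, NULL, NULL, 1); (Ivan, NULL, NULL, 1); (Liam, 77, NULL, 1); (Pia, 329, NULL, NULL); (Quinn, 88, NULL, 1); (NULL, NULL, Alice, NULL); (NULL, NULL, Grace, NULL); (NULL, NULL, Heidi, NULL); (NULL, NULL, Raj, NULL); (NULL, NULL, Tom, NULL); (NULL, NULL, Uma, NULL); (NULL, NULL, Zane, NULL); (NULL, NULL, NULL, NULL); (NULL, NULL, NULL, NULL)

FULL OUTER JOIN keeps every row from both sides; unmatched rows get NULL for the other side's columns.
Matching on t1.pid = t2.pid. A NULL in a compared column never satisfies the condition.
Matched pairs: 0; unmatched t1 rows kept: 9; unmatched t2 rows kept: 8.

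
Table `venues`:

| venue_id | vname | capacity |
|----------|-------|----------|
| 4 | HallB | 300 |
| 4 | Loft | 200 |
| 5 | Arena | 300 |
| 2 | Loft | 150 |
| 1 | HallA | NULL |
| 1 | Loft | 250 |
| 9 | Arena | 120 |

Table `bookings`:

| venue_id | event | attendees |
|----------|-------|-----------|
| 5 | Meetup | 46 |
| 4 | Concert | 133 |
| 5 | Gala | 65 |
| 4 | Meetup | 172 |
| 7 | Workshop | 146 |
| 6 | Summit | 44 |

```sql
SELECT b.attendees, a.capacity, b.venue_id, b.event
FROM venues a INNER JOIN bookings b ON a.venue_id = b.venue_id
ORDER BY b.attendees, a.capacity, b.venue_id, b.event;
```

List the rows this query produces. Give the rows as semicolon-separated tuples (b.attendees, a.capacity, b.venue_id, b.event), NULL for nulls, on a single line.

INNER JOIN keeps only pairs where the ON condition holds.
Matching on a.venue_id = b.venue_id.
- venue_id=4: 2 matching b row(s), so 2 row(s) emitted.
- venue_id=4: 2 matching b row(s), so 2 row(s) emitted.
- venue_id=5: 2 matching b row(s), so 2 row(s) emitted.
- venue_id=2: no matching b row, dropped.
- venue_id=1: no matching b row, dropped.
- venue_id=1: no matching b row, dropped.
- venue_id=9: no matching b row, dropped.
After projecting and ordering:
b.attendees | a.capacity | b.venue_id | b.event
46 | 300 | 5 | Meetup
65 | 300 | 5 | Gala
133 | 200 | 4 | Concert
133 | 300 | 4 | Concert
172 | 200 | 4 | Meetup
172 | 300 | 4 | Meetup

(46, 300, 5, Meetup); (65, 300, 5, Gala); (133, 200, 4, Concert); (133, 300, 4, Concert); (172, 200, 4, Meetup); (172, 300, 4, Meetup)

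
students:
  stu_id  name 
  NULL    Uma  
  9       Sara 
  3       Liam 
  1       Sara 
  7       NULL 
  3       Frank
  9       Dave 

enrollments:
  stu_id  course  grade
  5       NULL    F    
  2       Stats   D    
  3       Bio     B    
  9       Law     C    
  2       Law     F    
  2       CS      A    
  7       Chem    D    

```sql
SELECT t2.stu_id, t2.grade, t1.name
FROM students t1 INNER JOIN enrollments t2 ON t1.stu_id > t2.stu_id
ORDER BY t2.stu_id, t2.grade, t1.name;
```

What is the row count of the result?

23

INNER JOIN keeps only pairs where the ON condition holds.
Matching on t1.stu_id > t2.stu_id. A NULL in a compared column never satisfies the condition.
- stu_id=NULL: no matching t2 row, dropped.
- stu_id=9: 6 matching t2 row(s), so 6 row(s) emitted.
- stu_id=3: 3 matching t2 row(s), so 3 row(s) emitted.
- stu_id=1: no matching t2 row, dropped.
- stu_id=7: 5 matching t2 row(s), so 5 row(s) emitted.
- stu_id=3: 3 matching t2 row(s), so 3 row(s) emitted.
- stu_id=9: 6 matching t2 row(s), so 6 row(s) emitted.
Total: 23 rows.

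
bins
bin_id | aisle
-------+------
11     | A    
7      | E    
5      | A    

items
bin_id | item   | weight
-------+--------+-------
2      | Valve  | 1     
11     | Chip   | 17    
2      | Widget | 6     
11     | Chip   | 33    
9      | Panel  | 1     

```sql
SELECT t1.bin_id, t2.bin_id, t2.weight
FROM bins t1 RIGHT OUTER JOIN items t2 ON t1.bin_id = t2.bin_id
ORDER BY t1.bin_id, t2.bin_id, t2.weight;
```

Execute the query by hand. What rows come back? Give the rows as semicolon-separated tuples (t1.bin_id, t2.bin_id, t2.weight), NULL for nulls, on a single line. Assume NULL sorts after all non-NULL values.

RIGHT JOIN keeps every row from `items`; unmatched rows get NULL for `bins`'s columns.
Matching on t1.bin_id = t2.bin_id.
- t1 row (bin_id=11): matches 2 t2 row(s) → 2 output row(s).
- t1 row (bin_id=7): no match.
- t1 row (bin_id=5): no match.
- 3 t2 row(s) had no t1 match → kept, t1 columns NULL.
After projecting and ordering:
t1.bin_id | t2.bin_id | t2.weight
11 | 11 | 17
11 | 11 | 33
NULL | 2 | 1
NULL | 2 | 6
NULL | 9 | 1

(11, 11, 17); (11, 11, 33); (NULL, 2, 1); (NULL, 2, 6); (NULL, 9, 1)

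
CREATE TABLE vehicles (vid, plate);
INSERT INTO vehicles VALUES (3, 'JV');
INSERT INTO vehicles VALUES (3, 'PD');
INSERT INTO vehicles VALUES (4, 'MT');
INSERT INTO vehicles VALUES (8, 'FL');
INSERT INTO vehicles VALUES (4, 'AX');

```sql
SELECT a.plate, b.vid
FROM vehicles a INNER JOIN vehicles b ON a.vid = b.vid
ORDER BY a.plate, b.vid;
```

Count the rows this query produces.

INNER JOIN keeps only pairs where the ON condition holds.
Matching on a.vid = b.vid.
- vid=3: 2 matching b row(s), so 2 row(s) emitted.
- vid=3: 2 matching b row(s), so 2 row(s) emitted.
- vid=4: 2 matching b row(s), so 2 row(s) emitted.
- vid=8: 1 matching b row(s), so 1 row(s) emitted.
- vid=4: 2 matching b row(s), so 2 row(s) emitted.
Total: 9 rows.

9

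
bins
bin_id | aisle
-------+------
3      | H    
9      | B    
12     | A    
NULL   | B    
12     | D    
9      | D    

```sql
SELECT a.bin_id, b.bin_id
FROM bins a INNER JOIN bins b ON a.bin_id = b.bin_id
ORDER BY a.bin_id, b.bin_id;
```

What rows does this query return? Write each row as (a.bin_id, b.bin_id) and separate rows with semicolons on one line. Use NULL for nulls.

INNER JOIN keeps only pairs where the ON condition holds.
Matching on a.bin_id = b.bin_id. A NULL in a compared column never satisfies the condition.
Matched pairs: 9.

(3, 3); (9, 9); (9, 9); (9, 9); (9, 9); (12, 12); (12, 12); (12, 12); (12, 12)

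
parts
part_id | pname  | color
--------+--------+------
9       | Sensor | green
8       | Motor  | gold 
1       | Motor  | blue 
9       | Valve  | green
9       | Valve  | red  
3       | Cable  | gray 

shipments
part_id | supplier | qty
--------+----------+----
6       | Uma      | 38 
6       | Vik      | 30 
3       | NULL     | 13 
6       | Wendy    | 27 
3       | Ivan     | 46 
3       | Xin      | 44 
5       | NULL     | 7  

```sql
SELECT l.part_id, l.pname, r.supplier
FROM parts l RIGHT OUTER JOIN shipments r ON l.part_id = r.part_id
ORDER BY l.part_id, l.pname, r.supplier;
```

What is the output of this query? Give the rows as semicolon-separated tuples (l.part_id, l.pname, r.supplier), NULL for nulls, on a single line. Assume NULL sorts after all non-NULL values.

RIGHT JOIN keeps every row from `shipments`; unmatched rows get NULL for `parts`'s columns.
Matching on l.part_id = r.part_id.
- l (part_id=9) has no partner in r.
- l (part_id=8) has no partner in r.
- l (part_id=1) has no partner in r.
- l (part_id=9) has no partner in r.
- l (part_id=9) has no partner in r.
- l (part_id=3) pairs with 3 row(s) of r.
- 4 r row(s) had no l match → kept, l columns NULL.
After projecting and ordering:
l.part_id | l.pname | r.supplier
3 | Cable | Ivan
3 | Cable | Xin
3 | Cable | NULL
NULL | NULL | Uma
NULL | NULL | Vik
NULL | NULL | Wendy
NULL | NULL | NULL

(3, Cable, Ivan); (3, Cable, Xin); (3, Cable, NULL); (NULL, NULL, Uma); (NULL, NULL, Vik); (NULL, NULL, Wendy); (NULL, NULL, NULL)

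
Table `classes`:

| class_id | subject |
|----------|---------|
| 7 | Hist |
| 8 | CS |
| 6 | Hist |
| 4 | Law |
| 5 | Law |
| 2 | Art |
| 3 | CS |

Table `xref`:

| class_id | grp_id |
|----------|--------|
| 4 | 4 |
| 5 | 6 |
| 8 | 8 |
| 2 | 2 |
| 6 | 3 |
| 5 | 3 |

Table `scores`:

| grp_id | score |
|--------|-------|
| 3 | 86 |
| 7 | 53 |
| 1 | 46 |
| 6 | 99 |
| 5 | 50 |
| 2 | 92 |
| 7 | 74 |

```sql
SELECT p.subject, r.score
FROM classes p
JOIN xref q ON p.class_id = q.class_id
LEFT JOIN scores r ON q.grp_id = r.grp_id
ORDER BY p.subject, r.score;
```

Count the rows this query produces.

Step 1 — p INNER JOIN q on class_id → 6 row(s).
Then LEFT JOIN `scores r` on grp_id: each of those 6 rows is kept; rows whose q.grp_id has no match in r get NULL for r's columns.
Result: 6 row(s).

6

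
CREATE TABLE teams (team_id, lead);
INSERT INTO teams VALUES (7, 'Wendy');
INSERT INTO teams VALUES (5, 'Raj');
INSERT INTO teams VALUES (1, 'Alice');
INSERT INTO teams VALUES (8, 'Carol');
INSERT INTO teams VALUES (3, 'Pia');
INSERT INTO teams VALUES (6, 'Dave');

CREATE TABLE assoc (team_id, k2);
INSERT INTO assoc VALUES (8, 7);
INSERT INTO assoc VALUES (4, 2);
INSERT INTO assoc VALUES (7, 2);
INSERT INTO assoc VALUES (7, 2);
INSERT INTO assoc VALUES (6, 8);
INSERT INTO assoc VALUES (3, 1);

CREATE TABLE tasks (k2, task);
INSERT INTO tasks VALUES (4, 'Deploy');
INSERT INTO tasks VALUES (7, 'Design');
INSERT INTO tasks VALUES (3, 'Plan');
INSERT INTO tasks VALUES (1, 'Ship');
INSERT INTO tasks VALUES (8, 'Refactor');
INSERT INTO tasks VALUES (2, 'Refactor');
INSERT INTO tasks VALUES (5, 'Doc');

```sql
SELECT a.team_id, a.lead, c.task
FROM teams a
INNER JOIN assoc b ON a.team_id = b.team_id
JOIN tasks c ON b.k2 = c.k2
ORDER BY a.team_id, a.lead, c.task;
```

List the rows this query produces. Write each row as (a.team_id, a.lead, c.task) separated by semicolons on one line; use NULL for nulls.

(3, Pia, Ship); (6, Dave, Refactor); (7, Wendy, Refactor); (7, Wendy, Refactor); (8, Carol, Design)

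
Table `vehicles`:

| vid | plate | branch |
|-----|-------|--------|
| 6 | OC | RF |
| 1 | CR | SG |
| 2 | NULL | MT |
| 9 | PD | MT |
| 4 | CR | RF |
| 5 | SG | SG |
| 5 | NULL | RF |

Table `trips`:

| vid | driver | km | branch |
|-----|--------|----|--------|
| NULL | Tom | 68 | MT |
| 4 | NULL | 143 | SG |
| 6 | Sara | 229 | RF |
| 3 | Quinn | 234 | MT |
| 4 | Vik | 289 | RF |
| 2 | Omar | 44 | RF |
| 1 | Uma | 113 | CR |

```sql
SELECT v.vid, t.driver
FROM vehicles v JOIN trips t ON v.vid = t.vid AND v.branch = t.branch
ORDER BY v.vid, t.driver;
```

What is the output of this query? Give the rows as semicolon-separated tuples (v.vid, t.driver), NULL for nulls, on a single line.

(4, Vik); (6, Sara)

INNER JOIN keeps only pairs where the ON condition holds.
Matching on v.vid = t.vid AND v.branch = t.branch. A NULL in a compared column never satisfies the condition.
Matched pairs: 2.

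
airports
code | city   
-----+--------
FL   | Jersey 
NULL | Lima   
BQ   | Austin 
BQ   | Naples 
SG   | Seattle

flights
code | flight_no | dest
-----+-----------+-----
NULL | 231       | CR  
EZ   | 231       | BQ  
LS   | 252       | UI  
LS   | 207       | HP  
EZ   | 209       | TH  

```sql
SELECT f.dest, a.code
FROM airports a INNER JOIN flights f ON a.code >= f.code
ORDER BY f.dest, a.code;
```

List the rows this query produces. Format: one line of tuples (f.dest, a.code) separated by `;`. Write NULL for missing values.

INNER JOIN keeps only pairs where the ON condition holds.
Matching on a.code >= f.code. A NULL in a compared column never satisfies the condition.
- a (code=FL) pairs with 2 row(s) of f.
- a (code=NULL) has no partner → excluded.
- a (code=BQ) has no partner → excluded.
- a (code=BQ) has no partner → excluded.
- a (code=SG) pairs with 4 row(s) of f.
After projecting and ordering:
f.dest | a.code
BQ | FL
BQ | SG
HP | SG
TH | FL
TH | SG
UI | SG

(BQ, FL); (BQ, SG); (HP, SG); (TH, FL); (TH, SG); (UI, SG)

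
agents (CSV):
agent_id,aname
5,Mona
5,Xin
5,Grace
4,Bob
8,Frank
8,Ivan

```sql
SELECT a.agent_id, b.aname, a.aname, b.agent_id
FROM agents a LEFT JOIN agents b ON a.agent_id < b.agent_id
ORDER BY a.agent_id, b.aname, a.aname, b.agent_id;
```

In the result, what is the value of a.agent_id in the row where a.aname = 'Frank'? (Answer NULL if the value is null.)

8

LEFT JOIN keeps every row from `agents a`; unmatched rows get NULL for `agents b`'s columns.
Matching on a.agent_id < b.agent_id.
- agent_id=5: 2 matching b row(s), so 2 row(s) emitted.
- agent_id=5: 2 matching b row(s), so 2 row(s) emitted.
- agent_id=5: 2 matching b row(s), so 2 row(s) emitted.
- agent_id=4: 5 matching b row(s), so 5 row(s) emitted.
- agent_id=8: no b row matches, row kept with b columns NULL.
- agent_id=8: no b row matches, row kept with b columns NULL.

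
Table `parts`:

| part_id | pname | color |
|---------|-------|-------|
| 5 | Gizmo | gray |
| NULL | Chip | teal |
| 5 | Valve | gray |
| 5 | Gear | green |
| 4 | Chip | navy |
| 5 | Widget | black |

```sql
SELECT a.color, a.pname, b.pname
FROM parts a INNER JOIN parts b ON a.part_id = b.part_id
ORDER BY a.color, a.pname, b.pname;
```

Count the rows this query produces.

INNER JOIN keeps only pairs where the ON condition holds.
Matching on a.part_id = b.part_id. A NULL in a compared column never satisfies the condition.
Matched pairs: 17.
Total: 17 rows.

17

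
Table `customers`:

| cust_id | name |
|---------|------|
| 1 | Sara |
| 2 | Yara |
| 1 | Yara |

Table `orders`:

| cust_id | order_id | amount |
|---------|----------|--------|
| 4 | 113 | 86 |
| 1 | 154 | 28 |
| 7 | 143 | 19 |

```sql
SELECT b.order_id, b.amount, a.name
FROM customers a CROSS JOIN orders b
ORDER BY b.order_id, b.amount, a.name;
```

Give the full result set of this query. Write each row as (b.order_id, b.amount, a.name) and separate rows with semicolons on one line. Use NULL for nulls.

(113, 86, Sara); (113, 86, Yara); (113, 86, Yara); (143, 19, Sara); (143, 19, Yara); (143, 19, Yara); (154, 28, Sara); (154, 28, Yara); (154, 28, Yara)

CROSS JOIN pairs every row of `customers` with every row of `orders`: 3 × 3 = 9 rows.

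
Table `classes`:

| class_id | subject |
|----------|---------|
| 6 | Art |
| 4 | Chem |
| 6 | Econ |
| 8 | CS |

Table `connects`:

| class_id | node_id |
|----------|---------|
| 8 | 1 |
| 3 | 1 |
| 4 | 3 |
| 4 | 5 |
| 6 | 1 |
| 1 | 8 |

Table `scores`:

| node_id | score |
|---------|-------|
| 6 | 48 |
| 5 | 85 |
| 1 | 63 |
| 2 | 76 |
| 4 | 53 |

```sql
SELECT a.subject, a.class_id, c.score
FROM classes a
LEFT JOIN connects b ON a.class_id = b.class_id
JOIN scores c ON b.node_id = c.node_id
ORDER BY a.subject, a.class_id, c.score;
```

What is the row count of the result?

4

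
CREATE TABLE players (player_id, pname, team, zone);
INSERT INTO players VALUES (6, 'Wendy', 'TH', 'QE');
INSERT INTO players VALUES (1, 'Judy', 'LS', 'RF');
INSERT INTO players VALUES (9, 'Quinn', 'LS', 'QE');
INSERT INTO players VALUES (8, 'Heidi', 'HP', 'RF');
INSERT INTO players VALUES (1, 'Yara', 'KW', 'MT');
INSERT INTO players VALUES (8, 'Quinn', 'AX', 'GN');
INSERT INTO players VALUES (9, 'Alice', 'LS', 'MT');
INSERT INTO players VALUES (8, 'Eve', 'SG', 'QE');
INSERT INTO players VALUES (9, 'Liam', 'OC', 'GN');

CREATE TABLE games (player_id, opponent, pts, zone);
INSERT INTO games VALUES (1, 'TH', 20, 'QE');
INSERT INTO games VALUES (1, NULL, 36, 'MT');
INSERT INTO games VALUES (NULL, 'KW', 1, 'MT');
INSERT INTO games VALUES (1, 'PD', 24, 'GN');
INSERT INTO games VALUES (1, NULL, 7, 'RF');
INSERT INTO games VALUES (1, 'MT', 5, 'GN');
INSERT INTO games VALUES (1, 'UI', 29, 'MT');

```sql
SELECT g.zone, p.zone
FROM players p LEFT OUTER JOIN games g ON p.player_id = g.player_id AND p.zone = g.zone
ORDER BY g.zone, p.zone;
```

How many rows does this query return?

10

LEFT JOIN keeps every row from `players`; unmatched rows get NULL for `games`'s columns.
Matching on p.player_id = g.player_id AND p.zone = g.zone. A NULL in a compared column never satisfies the condition.
- p (player_id=6, zone=QE) has no partner → padded with NULL.
- p (player_id=1, zone=RF) pairs with 1 row(s) of g.
- p (player_id=9, zone=QE) has no partner → padded with NULL.
- p (player_id=8, zone=RF) has no partner → padded with NULL.
- p (player_id=1, zone=MT) pairs with 2 row(s) of g.
- p (player_id=8, zone=GN) has no partner → padded with NULL.
- p (player_id=9, zone=MT) has no partner → padded with NULL.
- p (player_id=8, zone=QE) has no partner → padded with NULL.
- p (player_id=9, zone=GN) has no partner → padded with NULL.
Total: 3 matched + 7 padded = 10 rows.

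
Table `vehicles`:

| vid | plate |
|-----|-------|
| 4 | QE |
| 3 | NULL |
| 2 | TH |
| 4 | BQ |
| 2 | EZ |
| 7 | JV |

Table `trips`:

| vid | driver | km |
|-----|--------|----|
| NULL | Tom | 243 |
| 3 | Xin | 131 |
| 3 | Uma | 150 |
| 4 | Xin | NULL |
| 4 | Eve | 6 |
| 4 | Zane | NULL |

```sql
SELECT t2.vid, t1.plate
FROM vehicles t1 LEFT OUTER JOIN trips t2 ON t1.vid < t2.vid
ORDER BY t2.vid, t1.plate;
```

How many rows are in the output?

16

LEFT JOIN keeps every row from `vehicles`; unmatched rows get NULL for `trips`'s columns.
Matching on t1.vid < t2.vid. A NULL in a compared column never satisfies the condition.
- t1 row (vid=4): no match → kept, t2 columns NULL.
- t1 row (vid=3): matches 3 t2 row(s) → 3 output row(s).
- t1 row (vid=2): matches 5 t2 row(s) → 5 output row(s).
- t1 row (vid=4): no match → kept, t2 columns NULL.
- t1 row (vid=2): matches 5 t2 row(s) → 5 output row(s).
- t1 row (vid=7): no match → kept, t2 columns NULL.
Total: 13 matched + 3 padded = 16 rows.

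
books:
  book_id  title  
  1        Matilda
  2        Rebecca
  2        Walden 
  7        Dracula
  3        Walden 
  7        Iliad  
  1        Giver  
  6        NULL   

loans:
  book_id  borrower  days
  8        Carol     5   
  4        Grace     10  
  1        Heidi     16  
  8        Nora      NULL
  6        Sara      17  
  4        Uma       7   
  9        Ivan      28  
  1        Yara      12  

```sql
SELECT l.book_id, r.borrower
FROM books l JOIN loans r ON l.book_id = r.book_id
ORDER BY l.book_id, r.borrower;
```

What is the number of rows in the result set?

INNER JOIN keeps only pairs where the ON condition holds.
Matching on l.book_id = r.book_id.
- book_id=1: 2 matching r row(s), so 2 row(s) emitted.
- book_id=2: no matching r row, dropped.
- book_id=2: no matching r row, dropped.
- book_id=7: no matching r row, dropped.
- book_id=3: no matching r row, dropped.
- book_id=7: no matching r row, dropped.
- book_id=1: 2 matching r row(s), so 2 row(s) emitted.
- book_id=6: 1 matching r row(s), so 1 row(s) emitted.
Total: 5 rows.

5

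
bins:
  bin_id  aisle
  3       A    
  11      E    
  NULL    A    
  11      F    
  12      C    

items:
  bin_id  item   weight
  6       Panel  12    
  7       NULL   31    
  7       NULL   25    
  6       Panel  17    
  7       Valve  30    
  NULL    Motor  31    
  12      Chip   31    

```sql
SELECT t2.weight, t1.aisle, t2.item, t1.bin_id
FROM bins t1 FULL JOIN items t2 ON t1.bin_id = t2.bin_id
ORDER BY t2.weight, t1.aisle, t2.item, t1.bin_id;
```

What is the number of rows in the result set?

FULL OUTER JOIN keeps every row from both sides; unmatched rows get NULL for the other side's columns.
Matching on t1.bin_id = t2.bin_id. A NULL in a compared column never satisfies the condition.
- t1[0] bin_id=3 → no match; kept with NULLs on the t2 side.
- t1[1] bin_id=11 → no match; kept with NULLs on the t2 side.
- t1[2] bin_id=NULL → no match; kept with NULLs on the t2 side.
- t1[3] bin_id=11 → no match; kept with NULLs on the t2 side.
- t1[4] bin_id=12 → 1 match(es) in t2 → 1 row(s).
- 6 row(s) from t2 found no t1 partner → padded with NULL.
Total: 1 matched + 10 padded = 11 rows.

11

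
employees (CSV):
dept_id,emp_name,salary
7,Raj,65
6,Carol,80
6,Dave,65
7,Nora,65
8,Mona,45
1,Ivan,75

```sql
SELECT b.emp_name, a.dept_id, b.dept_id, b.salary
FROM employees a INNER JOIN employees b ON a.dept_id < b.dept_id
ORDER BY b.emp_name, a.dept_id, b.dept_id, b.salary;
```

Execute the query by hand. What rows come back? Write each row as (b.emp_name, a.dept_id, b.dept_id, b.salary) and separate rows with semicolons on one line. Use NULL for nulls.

(Carol, 1, 6, 80); (Dave, 1, 6, 65); (Mona, 1, 8, 45); (Mona, 6, 8, 45); (Mona, 6, 8, 45); (Mona, 7, 8, 45); (Mona, 7, 8, 45); (Nora, 1, 7, 65); (Nora, 6, 7, 65); (Nora, 6, 7, 65); (Raj, 1, 7, 65); (Raj, 6, 7, 65); (Raj, 6, 7, 65)

INNER JOIN keeps only pairs where the ON condition holds.
Matching on a.dept_id < b.dept_id.
- a (dept_id=7) pairs with 1 row(s) of b.
- a (dept_id=6) pairs with 3 row(s) of b.
- a (dept_id=6) pairs with 3 row(s) of b.
- a (dept_id=7) pairs with 1 row(s) of b.
- a (dept_id=8) has no partner → excluded.
- a (dept_id=1) pairs with 5 row(s) of b.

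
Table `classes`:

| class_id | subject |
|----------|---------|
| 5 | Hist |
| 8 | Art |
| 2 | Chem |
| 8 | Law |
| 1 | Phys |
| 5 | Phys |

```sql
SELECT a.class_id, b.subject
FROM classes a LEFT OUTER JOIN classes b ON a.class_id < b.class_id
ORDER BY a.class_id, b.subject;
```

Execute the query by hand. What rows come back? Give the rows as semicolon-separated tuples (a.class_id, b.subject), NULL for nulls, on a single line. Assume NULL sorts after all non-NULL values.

(1, Art); (1, Chem); (1, Hist); (1, Law); (1, Phys); (2, Art); (2, Hist); (2, Law); (2, Phys); (5, Art); (5, Art); (5, Law); (5, Law); (8, NULL); (8, NULL)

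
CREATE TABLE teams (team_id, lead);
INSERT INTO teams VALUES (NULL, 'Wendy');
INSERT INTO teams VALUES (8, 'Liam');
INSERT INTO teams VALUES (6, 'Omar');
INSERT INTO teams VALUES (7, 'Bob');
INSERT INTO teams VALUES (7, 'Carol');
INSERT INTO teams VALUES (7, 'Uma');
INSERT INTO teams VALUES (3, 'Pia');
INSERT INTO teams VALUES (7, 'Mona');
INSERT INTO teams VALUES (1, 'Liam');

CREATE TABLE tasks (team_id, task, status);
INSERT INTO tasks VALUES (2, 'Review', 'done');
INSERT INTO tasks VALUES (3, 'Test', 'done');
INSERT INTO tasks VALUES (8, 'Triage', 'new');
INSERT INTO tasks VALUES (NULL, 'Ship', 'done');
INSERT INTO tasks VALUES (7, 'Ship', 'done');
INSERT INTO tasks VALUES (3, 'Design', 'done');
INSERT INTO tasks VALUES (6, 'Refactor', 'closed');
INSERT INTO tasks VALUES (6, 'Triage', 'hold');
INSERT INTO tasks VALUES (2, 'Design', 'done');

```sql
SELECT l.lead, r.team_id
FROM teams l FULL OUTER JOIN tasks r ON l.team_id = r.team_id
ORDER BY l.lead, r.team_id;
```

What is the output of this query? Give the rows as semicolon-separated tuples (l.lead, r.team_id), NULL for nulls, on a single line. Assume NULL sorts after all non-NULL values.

FULL OUTER JOIN keeps every row from both sides; unmatched rows get NULL for the other side's columns.
Matching on l.team_id = r.team_id. A NULL in a compared column never satisfies the condition.
- team_id=NULL: no r row matches, row kept with r columns NULL.
- team_id=8: 1 matching r row(s), so 1 row(s) emitted.
- team_id=6: 2 matching r row(s), so 2 row(s) emitted.
- team_id=7: 1 matching r row(s), so 1 row(s) emitted.
- team_id=7: 1 matching r row(s), so 1 row(s) emitted.
- team_id=7: 1 matching r row(s), so 1 row(s) emitted.
- team_id=3: 2 matching r row(s), so 2 row(s) emitted.
- team_id=7: 1 matching r row(s), so 1 row(s) emitted.
- team_id=1: no r row matches, row kept with r columns NULL.
- plus 3 unmatched r row(s), each kept with NULL l columns.

(Bob, 7); (Carol, 7); (Liam, 8); (Liam, NULL); (Mona, 7); (Omar, 6); (Omar, 6); (Pia, 3); (Pia, 3); (Uma, 7); (Wendy, NULL); (NULL, 2); (NULL, 2); (NULL, NULL)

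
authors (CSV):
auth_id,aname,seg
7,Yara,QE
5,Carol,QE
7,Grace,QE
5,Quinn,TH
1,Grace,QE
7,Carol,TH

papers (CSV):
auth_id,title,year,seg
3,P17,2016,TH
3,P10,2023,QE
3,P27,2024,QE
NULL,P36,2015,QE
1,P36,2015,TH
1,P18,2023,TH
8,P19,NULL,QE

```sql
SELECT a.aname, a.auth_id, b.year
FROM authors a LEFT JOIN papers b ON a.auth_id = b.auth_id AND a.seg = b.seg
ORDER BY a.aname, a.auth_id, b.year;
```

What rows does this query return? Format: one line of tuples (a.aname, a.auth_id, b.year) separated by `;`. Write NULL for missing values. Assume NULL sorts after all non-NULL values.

LEFT JOIN keeps every row from `authors`; unmatched rows get NULL for `papers`'s columns.
Matching on a.auth_id = b.auth_id AND a.seg = b.seg. A NULL in a compared column never satisfies the condition.
- a row (auth_id=7, seg=QE): no match → kept, b columns NULL.
- a row (auth_id=5, seg=QE): no match → kept, b columns NULL.
- a row (auth_id=7, seg=QE): no match → kept, b columns NULL.
- a row (auth_id=5, seg=TH): no match → kept, b columns NULL.
- a row (auth_id=1, seg=QE): no match → kept, b columns NULL.
- a row (auth_id=7, seg=TH): no match → kept, b columns NULL.
After projecting and ordering:
a.aname | a.auth_id | b.year
Carol | 5 | NULL
Carol | 7 | NULL
Grace | 1 | NULL
Grace | 7 | NULL
Quinn | 5 | NULL
Yara | 7 | NULL

(Carol, 5, NULL); (Carol, 7, NULL); (Grace, 1, NULL); (Grace, 7, NULL); (Quinn, 5, NULL); (Yara, 7, NULL)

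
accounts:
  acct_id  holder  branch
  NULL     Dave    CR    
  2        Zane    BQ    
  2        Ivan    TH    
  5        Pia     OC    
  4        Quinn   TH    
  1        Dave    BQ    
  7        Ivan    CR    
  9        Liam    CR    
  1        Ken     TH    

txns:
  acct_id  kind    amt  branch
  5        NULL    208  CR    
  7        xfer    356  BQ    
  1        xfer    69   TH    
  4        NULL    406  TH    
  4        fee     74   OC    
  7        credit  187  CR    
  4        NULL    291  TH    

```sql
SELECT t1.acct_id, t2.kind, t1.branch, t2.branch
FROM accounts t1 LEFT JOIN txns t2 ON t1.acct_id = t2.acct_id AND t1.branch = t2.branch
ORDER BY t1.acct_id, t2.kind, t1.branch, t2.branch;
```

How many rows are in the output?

10

LEFT JOIN keeps every row from `accounts`; unmatched rows get NULL for `txns`'s columns.
Matching on t1.acct_id = t2.acct_id AND t1.branch = t2.branch. A NULL in a compared column never satisfies the condition.
Matched pairs: 4; unmatched t1 rows kept: 6.
Total: 4 matched + 6 padded = 10 rows.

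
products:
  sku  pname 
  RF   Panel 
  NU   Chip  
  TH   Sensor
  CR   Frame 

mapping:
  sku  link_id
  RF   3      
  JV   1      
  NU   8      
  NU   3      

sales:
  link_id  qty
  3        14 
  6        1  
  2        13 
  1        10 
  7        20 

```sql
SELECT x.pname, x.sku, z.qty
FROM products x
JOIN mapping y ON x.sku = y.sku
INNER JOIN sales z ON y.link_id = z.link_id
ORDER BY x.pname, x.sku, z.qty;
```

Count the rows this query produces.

Step 1 — x INNER JOIN y on sku → 3 row(s).
Then INNER JOIN `sales z` on link_id: keep only rows whose y.link_id appears in z.
Result: 2 row(s).

2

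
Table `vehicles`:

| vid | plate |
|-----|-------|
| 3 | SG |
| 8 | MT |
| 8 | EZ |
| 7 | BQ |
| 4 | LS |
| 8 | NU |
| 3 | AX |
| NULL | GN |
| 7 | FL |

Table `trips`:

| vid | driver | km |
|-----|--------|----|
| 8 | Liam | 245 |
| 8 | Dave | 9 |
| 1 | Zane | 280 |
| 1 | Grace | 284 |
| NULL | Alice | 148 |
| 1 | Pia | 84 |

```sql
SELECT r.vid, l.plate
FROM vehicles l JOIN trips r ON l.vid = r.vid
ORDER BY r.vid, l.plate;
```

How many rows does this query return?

6

INNER JOIN keeps only pairs where the ON condition holds.
Matching on l.vid = r.vid. A NULL in a compared column never satisfies the condition.
- l[0] vid=3 → no match; dropped.
- l[1] vid=8 → 2 match(es) in r → 2 row(s).
- l[2] vid=8 → 2 match(es) in r → 2 row(s).
- l[3] vid=7 → no match; dropped.
- l[4] vid=4 → no match; dropped.
- l[5] vid=8 → 2 match(es) in r → 2 row(s).
- l[6] vid=3 → no match; dropped.
- l[7] vid=NULL → no match; dropped.
- l[8] vid=7 → no match; dropped.
Total: 6 rows.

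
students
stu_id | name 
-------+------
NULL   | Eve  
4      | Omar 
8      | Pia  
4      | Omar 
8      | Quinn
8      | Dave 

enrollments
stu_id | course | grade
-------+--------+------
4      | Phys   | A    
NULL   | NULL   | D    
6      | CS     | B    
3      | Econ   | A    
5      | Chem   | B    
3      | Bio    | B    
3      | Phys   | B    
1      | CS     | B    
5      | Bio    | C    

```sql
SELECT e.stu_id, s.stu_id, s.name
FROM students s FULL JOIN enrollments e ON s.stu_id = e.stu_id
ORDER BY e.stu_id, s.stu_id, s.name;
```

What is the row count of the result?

FULL OUTER JOIN keeps every row from both sides; unmatched rows get NULL for the other side's columns.
Matching on s.stu_id = e.stu_id. A NULL in a compared column never satisfies the condition.
- stu_id=NULL: no e row matches, row kept with e columns NULL.
- stu_id=4: 1 matching e row(s), so 1 row(s) emitted.
- stu_id=8: no e row matches, row kept with e columns NULL.
- stu_id=4: 1 matching e row(s), so 1 row(s) emitted.
- stu_id=8: no e row matches, row kept with e columns NULL.
- stu_id=8: no e row matches, row kept with e columns NULL.
- 8 e row(s) had no s match → kept, s columns NULL.
Total: 2 matched + 12 padded = 14 rows.

14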